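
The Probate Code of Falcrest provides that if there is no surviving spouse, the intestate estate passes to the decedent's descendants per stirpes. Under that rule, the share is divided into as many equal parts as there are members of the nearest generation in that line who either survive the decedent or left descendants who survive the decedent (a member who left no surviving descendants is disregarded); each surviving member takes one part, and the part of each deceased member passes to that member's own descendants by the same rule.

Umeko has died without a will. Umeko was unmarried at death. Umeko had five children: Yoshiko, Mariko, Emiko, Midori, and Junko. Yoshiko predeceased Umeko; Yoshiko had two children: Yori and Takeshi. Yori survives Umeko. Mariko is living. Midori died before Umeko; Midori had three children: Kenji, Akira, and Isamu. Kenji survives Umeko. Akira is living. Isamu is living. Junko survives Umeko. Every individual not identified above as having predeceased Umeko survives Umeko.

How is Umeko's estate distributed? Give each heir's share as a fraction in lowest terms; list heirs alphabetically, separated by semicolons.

Akira 1/15; Emiko 1/5; Isamu 1/15; Junko 1/5; Kenji 1/15; Mariko 1/5; Takeshi 1/10; Yori 1/10

There is no surviving spouse, so the entire estate passes to Umeko's descendants per stirpes.
The estate is divided into 5 equal shares of 1/5 among Yoshiko, Mariko, Emiko, Midori, Junko.
Yoshiko predeceased; the 1/5 allotted to Yoshiko's branch passes to Yoshiko's issue by representation.
The 1/5 is divided into 2 equal shares of 1/10 among Yori, Takeshi.
Yori is living and takes 1/10.
Takeshi is living and takes 1/10.
Mariko is living and takes 1/5.
Emiko is living and takes 1/5.
Midori predeceased; the 1/5 allotted to Midori's branch passes to Midori's issue by representation.
The 1/5 is divided into 3 equal shares of 1/15 among Kenji, Akira, Isamu.
Kenji is living and takes 1/15.
Akira is living and takes 1/15.
Isamu is living and takes 1/15.
Junko is living and takes 1/5.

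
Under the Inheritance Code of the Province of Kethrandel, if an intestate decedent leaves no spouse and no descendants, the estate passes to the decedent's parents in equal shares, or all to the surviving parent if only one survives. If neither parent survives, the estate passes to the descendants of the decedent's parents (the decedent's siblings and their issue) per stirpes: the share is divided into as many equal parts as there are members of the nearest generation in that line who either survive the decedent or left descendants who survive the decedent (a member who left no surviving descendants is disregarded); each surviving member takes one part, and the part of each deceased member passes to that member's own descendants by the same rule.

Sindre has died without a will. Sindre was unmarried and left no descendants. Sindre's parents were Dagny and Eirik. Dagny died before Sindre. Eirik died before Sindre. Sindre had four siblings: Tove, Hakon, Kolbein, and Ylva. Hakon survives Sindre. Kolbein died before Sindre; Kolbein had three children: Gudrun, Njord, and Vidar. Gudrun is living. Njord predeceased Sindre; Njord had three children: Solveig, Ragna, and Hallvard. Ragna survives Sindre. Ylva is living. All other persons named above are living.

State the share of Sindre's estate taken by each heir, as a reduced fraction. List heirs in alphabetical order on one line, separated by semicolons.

Neither parent survives and there are no descendants, so the estate passes to Sindre's siblings and their issue per stirpes.
The estate is divided into 4 equal shares of 1/4 among Tove, Hakon, Kolbein, Ylva.
Tove is living and takes 1/4.
Hakon is living and takes 1/4.
Kolbein predeceased; the 1/4 allotted to Kolbein's branch passes to Kolbein's issue by representation.
The 1/4 is divided into 3 equal shares of 1/12 among Gudrun, Njord, Vidar.
Gudrun is living and takes 1/12.
Njord predeceased; the 1/12 allotted to Njord's branch passes to Njord's issue by representation.
The 1/12 is divided into 3 equal shares of 1/36 among Solveig, Ragna, Hallvard.
Solveig is living and takes 1/36.
Ragna is living and takes 1/36.
Hallvard is living and takes 1/36.
Vidar is living and takes 1/12.
Ylva is living and takes 1/4.

Gudrun 1/12; Hakon 1/4; Hallvard 1/36; Ragna 1/36; Solveig 1/36; Tove 1/4; Vidar 1/12; Ylva 1/4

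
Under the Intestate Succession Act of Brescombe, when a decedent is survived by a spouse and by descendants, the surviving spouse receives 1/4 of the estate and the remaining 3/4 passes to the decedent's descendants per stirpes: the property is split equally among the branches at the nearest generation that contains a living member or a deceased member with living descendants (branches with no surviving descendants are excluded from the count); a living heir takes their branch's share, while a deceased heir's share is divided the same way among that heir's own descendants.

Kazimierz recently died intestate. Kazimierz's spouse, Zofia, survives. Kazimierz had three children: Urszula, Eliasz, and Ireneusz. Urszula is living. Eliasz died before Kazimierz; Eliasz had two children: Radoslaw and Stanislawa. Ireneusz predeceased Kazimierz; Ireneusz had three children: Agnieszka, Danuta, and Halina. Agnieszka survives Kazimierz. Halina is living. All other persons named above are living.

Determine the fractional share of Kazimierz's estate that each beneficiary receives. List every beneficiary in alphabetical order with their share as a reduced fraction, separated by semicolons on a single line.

Agnieszka 1/12; Danuta 1/12; Halina 1/12; Radoslaw 1/8; Stanislawa 1/8; Urszula 1/4; Zofia 1/4

Zofia, as surviving spouse, takes 1/4.
The remaining 3/4 passes to Kazimierz's descendants per stirpes.
The 3/4 is divided into 3 equal shares of 1/4 among Urszula, Eliasz, Ireneusz.
Urszula is living and takes 1/4.
Eliasz predeceased; the 1/4 allotted to Eliasz's branch passes to Eliasz's issue by representation.
The 1/4 is divided into 2 equal shares of 1/8 among Radoslaw, Stanislawa.
Radoslaw is living and takes 1/8.
Stanislawa is living and takes 1/8.
Ireneusz predeceased; the 1/4 allotted to Ireneusz's branch passes to Ireneusz's issue by representation.
The 1/4 is divided into 3 equal shares of 1/12 among Agnieszka, Danuta, Halina.
Agnieszka is living and takes 1/12.
Danuta is living and takes 1/12.
Halina is living and takes 1/12.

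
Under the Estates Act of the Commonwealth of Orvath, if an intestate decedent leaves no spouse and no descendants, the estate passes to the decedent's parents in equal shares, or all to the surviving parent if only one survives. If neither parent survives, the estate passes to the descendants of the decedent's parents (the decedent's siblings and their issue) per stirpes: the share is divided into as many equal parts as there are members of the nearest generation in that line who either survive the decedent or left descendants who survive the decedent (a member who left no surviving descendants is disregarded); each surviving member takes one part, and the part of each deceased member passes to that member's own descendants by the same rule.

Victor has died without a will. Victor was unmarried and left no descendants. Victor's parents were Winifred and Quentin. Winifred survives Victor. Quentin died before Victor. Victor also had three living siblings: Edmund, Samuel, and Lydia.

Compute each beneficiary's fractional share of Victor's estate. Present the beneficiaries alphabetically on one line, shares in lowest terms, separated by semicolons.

Only one parent, Winifred, survives, so Winifred takes the entire estate. The siblings take nothing because a surviving parent has priority.

Winifred 1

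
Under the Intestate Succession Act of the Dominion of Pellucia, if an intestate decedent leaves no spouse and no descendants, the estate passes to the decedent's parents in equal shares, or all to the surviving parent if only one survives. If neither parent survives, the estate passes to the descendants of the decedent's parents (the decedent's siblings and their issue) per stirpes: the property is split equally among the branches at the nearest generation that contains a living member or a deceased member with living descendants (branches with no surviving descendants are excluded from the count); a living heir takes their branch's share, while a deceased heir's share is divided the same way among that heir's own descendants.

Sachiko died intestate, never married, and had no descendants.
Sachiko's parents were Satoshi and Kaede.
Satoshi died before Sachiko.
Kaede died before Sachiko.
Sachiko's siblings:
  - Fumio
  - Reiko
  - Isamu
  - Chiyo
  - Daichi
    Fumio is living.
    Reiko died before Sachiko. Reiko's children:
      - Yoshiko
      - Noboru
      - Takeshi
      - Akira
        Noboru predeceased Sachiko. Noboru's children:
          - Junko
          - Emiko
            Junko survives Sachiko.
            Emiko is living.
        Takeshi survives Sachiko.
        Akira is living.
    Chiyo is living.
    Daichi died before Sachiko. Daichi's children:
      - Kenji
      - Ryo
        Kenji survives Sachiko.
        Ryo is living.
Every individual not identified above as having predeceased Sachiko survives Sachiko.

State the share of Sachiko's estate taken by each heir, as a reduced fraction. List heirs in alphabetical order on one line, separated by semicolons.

Akira 1/20; Chiyo 1/5; Emiko 1/40; Fumio 1/5; Isamu 1/5; Junko 1/40; Kenji 1/10; Ryo 1/10; Takeshi 1/20; Yoshiko 1/20

Neither parent survives and there are no descendants, so the estate passes to Sachiko's siblings and their issue per stirpes.
The estate is divided into 5 equal shares of 1/5 among Fumio, Reiko, Isamu, Chiyo, Daichi.
Fumio is living and takes 1/5.
Reiko predeceased; the 1/5 allotted to Reiko's branch passes to Reiko's issue by representation.
The 1/5 is divided into 4 equal shares of 1/20 among Yoshiko, Noboru, Takeshi, Akira.
Yoshiko is living and takes 1/20.
Noboru predeceased; the 1/20 allotted to Noboru's branch passes to Noboru's issue by representation.
The 1/20 is divided into 2 equal shares of 1/40 among Junko, Emiko.
Junko is living and takes 1/40.
Emiko is living and takes 1/40.
Takeshi is living and takes 1/20.
Akira is living and takes 1/20.
Isamu is living and takes 1/5.
Chiyo is living and takes 1/5.
Daichi predeceased; the 1/5 allotted to Daichi's branch passes to Daichi's issue by representation.
The 1/5 is divided into 2 equal shares of 1/10 among Kenji, Ryo.
Kenji is living and takes 1/10.
Ryo is living and takes 1/10.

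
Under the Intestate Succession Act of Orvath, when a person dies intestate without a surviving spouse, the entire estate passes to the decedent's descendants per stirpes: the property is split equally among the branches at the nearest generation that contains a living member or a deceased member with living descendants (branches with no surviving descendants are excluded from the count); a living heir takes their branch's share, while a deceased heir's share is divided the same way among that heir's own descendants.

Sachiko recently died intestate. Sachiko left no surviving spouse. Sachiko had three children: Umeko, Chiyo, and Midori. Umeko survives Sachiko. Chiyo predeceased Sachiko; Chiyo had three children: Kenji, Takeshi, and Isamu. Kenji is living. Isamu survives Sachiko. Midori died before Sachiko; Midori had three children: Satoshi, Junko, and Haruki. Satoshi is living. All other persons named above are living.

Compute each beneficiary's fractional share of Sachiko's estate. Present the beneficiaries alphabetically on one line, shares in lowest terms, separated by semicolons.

There is no surviving spouse, so the entire estate passes to Sachiko's descendants per stirpes.
The estate is divided into 3 equal shares of 1/3 among Umeko, Chiyo, Midori.
Umeko is living and takes 1/3.
Chiyo predeceased; the 1/3 allotted to Chiyo's branch passes to Chiyo's issue by representation.
The 1/3 is divided into 3 equal shares of 1/9 among Kenji, Takeshi, Isamu.
Kenji is living and takes 1/9.
Takeshi is living and takes 1/9.
Isamu is living and takes 1/9.
Midori predeceased; the 1/3 allotted to Midori's branch passes to Midori's issue by representation.
The 1/3 is divided into 3 equal shares of 1/9 among Satoshi, Junko, Haruki.
Satoshi is living and takes 1/9.
Junko is living and takes 1/9.
Haruki is living and takes 1/9.

Haruki 1/9; Isamu 1/9; Junko 1/9; Kenji 1/9; Satoshi 1/9; Takeshi 1/9; Umeko 1/3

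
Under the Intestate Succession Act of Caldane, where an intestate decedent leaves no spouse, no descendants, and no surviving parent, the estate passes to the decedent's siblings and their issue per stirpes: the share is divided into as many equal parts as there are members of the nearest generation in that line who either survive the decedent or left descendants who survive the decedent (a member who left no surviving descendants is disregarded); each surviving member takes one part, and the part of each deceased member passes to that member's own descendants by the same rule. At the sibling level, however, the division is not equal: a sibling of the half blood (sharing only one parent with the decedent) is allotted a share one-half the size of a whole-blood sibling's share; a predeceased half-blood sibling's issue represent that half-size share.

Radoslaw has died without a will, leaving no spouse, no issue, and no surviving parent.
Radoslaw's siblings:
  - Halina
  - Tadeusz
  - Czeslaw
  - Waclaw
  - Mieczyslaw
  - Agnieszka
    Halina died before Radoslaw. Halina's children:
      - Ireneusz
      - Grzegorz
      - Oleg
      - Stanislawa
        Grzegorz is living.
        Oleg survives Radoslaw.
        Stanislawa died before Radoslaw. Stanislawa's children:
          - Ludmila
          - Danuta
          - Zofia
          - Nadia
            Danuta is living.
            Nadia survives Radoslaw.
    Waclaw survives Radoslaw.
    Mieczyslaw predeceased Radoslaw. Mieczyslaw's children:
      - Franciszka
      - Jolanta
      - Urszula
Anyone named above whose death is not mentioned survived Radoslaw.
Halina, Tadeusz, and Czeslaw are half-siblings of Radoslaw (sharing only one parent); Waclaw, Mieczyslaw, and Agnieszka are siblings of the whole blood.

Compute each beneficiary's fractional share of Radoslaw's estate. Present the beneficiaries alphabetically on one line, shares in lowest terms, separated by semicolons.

Agnieszka 2/9; Czeslaw 1/9; Danuta 1/144; Franciszka 2/27; Grzegorz 1/36; Ireneusz 1/36; Jolanta 2/27; Ludmila 1/144; Nadia 1/144; Oleg 1/36; Tadeusz 1/9; Urszula 2/27; Waclaw 2/9; Zofia 1/144

No spouse, descendants, or parent survives, so the estate passes to Radoslaw's siblings per stirpes.
Half-blood siblings count for one-half the weight of whole-blood siblings at the initial division.
Dividing 1 in proportion to weights (total weight 9/2): Halina (weight 1/2) → 1/9; Tadeusz (weight 1/2) → 1/9; Czeslaw (weight 1/2) → 1/9; Waclaw (weight 1) → 2/9; Mieczyslaw (weight 1) → 2/9; Agnieszka (weight 1) → 2/9.
Halina predeceased; the 1/9 allotted to Halina's branch passes to Halina's issue by representation.
The 1/9 is divided into 4 equal shares of 1/36 among Ireneusz, Grzegorz, Oleg, Stanislawa.
Ireneusz is living and takes 1/36.
Grzegorz is living and takes 1/36.
Oleg is living and takes 1/36.
Stanislawa predeceased; the 1/36 allotted to Stanislawa's branch passes to Stanislawa's issue by representation.
The 1/36 is divided into 4 equal shares of 1/144 among Ludmila, Danuta, Zofia, Nadia.
Ludmila is living and takes 1/144.
Danuta is living and takes 1/144.
Zofia is living and takes 1/144.
Nadia is living and takes 1/144.
Tadeusz is living and takes 1/9.
Czeslaw is living and takes 1/9.
Waclaw is living and takes 2/9.
Mieczyslaw predeceased; the 2/9 allotted to Mieczyslaw's branch passes to Mieczyslaw's issue by representation.
The 2/9 is divided into 3 equal shares of 2/27 among Franciszka, Jolanta, Urszula.
Franciszka is living and takes 2/27.
Jolanta is living and takes 2/27.
Urszula is living and takes 2/27.
Agnieszka is living and takes 2/9.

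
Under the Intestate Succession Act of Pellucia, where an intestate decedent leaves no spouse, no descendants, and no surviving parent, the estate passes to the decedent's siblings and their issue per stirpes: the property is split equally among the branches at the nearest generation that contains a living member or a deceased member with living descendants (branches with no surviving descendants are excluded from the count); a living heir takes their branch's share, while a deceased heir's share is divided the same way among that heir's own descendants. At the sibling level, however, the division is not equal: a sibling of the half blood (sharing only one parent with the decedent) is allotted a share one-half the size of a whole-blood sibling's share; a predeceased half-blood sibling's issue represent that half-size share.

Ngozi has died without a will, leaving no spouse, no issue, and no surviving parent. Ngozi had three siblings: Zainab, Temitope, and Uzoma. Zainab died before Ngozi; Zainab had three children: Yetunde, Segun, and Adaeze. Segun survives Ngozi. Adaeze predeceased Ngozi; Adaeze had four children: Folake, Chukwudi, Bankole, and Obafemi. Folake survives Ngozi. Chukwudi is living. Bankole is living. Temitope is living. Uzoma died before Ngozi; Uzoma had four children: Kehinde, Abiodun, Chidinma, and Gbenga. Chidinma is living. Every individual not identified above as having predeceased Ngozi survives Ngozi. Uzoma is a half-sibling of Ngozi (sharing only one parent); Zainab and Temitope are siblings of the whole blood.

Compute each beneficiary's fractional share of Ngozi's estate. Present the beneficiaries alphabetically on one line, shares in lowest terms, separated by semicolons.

No spouse, descendants, or parent survives, so the estate passes to Ngozi's siblings per stirpes.
Half-blood siblings count for one-half the weight of whole-blood siblings at the initial division.
Dividing 1 in proportion to weights (total weight 5/2): Zainab (weight 1) → 2/5; Temitope (weight 1) → 2/5; Uzoma (weight 1/2) → 1/5.
Zainab predeceased; the 2/5 allotted to Zainab's branch passes to Zainab's issue by representation.
The 2/5 is divided into 3 equal shares of 2/15 among Yetunde, Segun, Adaeze.
Yetunde is living and takes 2/15.
Segun is living and takes 2/15.
Adaeze predeceased; the 2/15 allotted to Adaeze's branch passes to Adaeze's issue by representation.
The 2/15 is divided into 4 equal shares of 1/30 among Folake, Chukwudi, Bankole, Obafemi.
Folake is living and takes 1/30.
Chukwudi is living and takes 1/30.
Bankole is living and takes 1/30.
Obafemi is living and takes 1/30.
Temitope is living and takes 2/5.
Uzoma predeceased; the 1/5 allotted to Uzoma's branch passes to Uzoma's issue by representation.
The 1/5 is divided into 4 equal shares of 1/20 among Kehinde, Abiodun, Chidinma, Gbenga.
Kehinde is living and takes 1/20.
Abiodun is living and takes 1/20.
Chidinma is living and takes 1/20.
Gbenga is living and takes 1/20.

Abiodun 1/20; Bankole 1/30; Chidinma 1/20; Chukwudi 1/30; Folake 1/30; Gbenga 1/20; Kehinde 1/20; Obafemi 1/30; Segun 2/15; Temitope 2/5; Yetunde 2/15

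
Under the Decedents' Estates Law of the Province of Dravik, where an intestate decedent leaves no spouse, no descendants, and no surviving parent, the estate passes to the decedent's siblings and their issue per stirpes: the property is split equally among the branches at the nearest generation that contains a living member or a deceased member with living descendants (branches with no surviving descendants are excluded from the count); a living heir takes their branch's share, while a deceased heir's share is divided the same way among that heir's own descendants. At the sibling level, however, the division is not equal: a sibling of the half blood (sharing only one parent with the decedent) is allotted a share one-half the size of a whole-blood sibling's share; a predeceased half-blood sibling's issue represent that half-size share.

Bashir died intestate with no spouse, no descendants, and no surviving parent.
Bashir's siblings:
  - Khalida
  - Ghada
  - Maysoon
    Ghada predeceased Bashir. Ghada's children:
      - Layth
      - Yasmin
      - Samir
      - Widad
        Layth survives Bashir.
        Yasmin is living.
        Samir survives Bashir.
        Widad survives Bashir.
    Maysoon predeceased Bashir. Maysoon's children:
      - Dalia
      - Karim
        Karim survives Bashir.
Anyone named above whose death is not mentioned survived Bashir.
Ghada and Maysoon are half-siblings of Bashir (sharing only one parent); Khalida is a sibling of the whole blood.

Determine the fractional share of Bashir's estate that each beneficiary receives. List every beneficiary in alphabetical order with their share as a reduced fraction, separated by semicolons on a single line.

No spouse, descendants, or parent survives, so the estate passes to Bashir's siblings per stirpes.
Half-blood siblings count for one-half the weight of whole-blood siblings at the initial division.
Dividing 1 in proportion to weights (total weight 2): Khalida (weight 1) → 1/2; Ghada (weight 1/2) → 1/4; Maysoon (weight 1/2) → 1/4.
Khalida is living and takes 1/2.
Ghada predeceased; the 1/4 allotted to Ghada's branch passes to Ghada's issue by representation.
The 1/4 is divided into 4 equal shares of 1/16 among Layth, Yasmin, Samir, Widad.
Layth is living and takes 1/16.
Yasmin is living and takes 1/16.
Samir is living and takes 1/16.
Widad is living and takes 1/16.
Maysoon predeceased; the 1/4 allotted to Maysoon's branch passes to Maysoon's issue by representation.
The 1/4 is divided into 2 equal shares of 1/8 among Dalia, Karim.
Dalia is living and takes 1/8.
Karim is living and takes 1/8.

Dalia 1/8; Karim 1/8; Khalida 1/2; Layth 1/16; Samir 1/16; Widad 1/16; Yasmin 1/16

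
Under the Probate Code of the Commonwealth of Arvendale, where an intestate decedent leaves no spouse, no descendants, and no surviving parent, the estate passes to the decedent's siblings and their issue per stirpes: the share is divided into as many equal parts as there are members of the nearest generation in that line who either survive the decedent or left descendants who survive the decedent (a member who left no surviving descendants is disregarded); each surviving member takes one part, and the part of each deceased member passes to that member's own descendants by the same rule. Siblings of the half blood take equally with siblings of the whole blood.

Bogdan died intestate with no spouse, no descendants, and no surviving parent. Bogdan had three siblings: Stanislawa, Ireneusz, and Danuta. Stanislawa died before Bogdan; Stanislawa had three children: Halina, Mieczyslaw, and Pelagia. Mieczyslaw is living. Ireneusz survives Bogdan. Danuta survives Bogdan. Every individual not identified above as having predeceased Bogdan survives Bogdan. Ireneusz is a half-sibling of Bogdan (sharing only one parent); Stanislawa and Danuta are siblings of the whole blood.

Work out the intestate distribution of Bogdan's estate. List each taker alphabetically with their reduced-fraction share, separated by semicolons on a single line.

No spouse, descendants, or parent survives, so the estate passes to Bogdan's siblings per stirpes.
Half-blood and whole-blood siblings take equally under the stated rule.
The estate is divided into 3 equal shares of 1/3 among Stanislawa, Ireneusz, Danuta.
Stanislawa predeceased; the 1/3 allotted to Stanislawa's branch passes to Stanislawa's issue by representation.
The 1/3 is divided into 3 equal shares of 1/9 among Halina, Mieczyslaw, Pelagia.
Halina is living and takes 1/9.
Mieczyslaw is living and takes 1/9.
Pelagia is living and takes 1/9.
Ireneusz is living and takes 1/3.
Danuta is living and takes 1/3.

Danuta 1/3; Halina 1/9; Ireneusz 1/3; Mieczyslaw 1/9; Pelagia 1/9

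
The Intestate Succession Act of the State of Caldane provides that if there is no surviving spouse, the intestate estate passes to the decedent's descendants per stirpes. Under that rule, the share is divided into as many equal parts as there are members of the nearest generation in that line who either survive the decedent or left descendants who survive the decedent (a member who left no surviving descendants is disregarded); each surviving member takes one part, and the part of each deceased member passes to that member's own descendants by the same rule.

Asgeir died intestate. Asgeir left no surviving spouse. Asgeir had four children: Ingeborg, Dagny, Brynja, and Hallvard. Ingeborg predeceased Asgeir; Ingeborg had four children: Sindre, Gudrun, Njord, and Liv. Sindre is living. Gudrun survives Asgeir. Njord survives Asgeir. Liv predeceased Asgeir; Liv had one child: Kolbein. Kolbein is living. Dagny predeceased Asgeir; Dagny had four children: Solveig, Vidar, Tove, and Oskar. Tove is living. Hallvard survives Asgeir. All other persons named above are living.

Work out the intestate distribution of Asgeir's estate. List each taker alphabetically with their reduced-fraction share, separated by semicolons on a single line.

There is no surviving spouse, so the entire estate passes to Asgeir's descendants per stirpes.
The estate is divided into 4 equal shares of 1/4 among Ingeborg, Dagny, Brynja, Hallvard.
Ingeborg predeceased; the 1/4 allotted to Ingeborg's branch passes to Ingeborg's issue by representation.
The 1/4 is divided into 4 equal shares of 1/16 among Sindre, Gudrun, Njord, Liv.
Sindre is living and takes 1/16.
Gudrun is living and takes 1/16.
Njord is living and takes 1/16.
Liv predeceased; the 1/16 allotted to Liv's branch passes to Liv's issue by representation.
Kolbein is the sole taker at this level and receives the full 1/16.
Dagny predeceased; the 1/4 allotted to Dagny's branch passes to Dagny's issue by representation.
The 1/4 is divided into 4 equal shares of 1/16 among Solveig, Vidar, Tove, Oskar.
Solveig is living and takes 1/16.
Vidar is living and takes 1/16.
Tove is living and takes 1/16.
Oskar is living and takes 1/16.
Brynja is living and takes 1/4.
Hallvard is living and takes 1/4.

Brynja 1/4; Gudrun 1/16; Hallvard 1/4; Kolbein 1/16; Njord 1/16; Oskar 1/16; Sindre 1/16; Solveig 1/16; Tove 1/16; Vidar 1/16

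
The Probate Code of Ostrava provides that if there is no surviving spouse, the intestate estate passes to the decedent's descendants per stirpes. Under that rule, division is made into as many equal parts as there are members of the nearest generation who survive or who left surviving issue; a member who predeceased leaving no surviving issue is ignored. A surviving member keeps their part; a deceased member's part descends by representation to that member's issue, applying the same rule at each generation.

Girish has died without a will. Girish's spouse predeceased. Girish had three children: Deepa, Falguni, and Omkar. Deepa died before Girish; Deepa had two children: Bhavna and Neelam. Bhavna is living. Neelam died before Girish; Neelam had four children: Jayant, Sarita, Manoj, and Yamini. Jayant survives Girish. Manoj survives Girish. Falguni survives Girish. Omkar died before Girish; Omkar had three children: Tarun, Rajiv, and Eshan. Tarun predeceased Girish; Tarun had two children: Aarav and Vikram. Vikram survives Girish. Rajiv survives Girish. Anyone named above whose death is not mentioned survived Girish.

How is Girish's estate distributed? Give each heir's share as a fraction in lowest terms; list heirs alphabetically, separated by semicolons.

There is no surviving spouse, so the entire estate passes to Girish's descendants per stirpes.
The estate is divided into 3 equal shares of 1/3 among Deepa, Falguni, Omkar.
Deepa predeceased; the 1/3 allotted to Deepa's branch passes to Deepa's issue by representation.
The 1/3 is divided into 2 equal shares of 1/6 among Bhavna, Neelam.
Bhavna is living and takes 1/6.
Neelam predeceased; the 1/6 allotted to Neelam's branch passes to Neelam's issue by representation.
The 1/6 is divided into 4 equal shares of 1/24 among Jayant, Sarita, Manoj, Yamini.
Jayant is living and takes 1/24.
Sarita is living and takes 1/24.
Manoj is living and takes 1/24.
Yamini is living and takes 1/24.
Falguni is living and takes 1/3.
Omkar predeceased; the 1/3 allotted to Omkar's branch passes to Omkar's issue by representation.
The 1/3 is divided into 3 equal shares of 1/9 among Tarun, Rajiv, Eshan.
Tarun predeceased; the 1/9 allotted to Tarun's branch passes to Tarun's issue by representation.
The 1/9 is divided into 2 equal shares of 1/18 among Aarav, Vikram.
Aarav is living and takes 1/18.
Vikram is living and takes 1/18.
Rajiv is living and takes 1/9.
Eshan is living and takes 1/9.

Aarav 1/18; Bhavna 1/6; Eshan 1/9; Falguni 1/3; Jayant 1/24; Manoj 1/24; Rajiv 1/9; Sarita 1/24; Vikram 1/18; Yamini 1/24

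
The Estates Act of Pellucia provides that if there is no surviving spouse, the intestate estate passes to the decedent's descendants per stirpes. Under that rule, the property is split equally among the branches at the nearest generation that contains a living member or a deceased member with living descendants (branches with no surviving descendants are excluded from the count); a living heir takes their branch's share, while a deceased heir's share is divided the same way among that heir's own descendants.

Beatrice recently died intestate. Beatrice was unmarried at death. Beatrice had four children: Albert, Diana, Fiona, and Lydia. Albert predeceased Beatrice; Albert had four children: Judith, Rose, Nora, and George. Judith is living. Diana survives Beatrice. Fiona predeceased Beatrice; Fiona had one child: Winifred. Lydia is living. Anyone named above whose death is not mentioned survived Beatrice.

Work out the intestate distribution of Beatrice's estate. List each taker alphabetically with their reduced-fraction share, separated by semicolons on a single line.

Diana 1/4; George 1/16; Judith 1/16; Lydia 1/4; Nora 1/16; Rose 1/16; Winifred 1/4

There is no surviving spouse, so the entire estate passes to Beatrice's descendants per stirpes.
The estate is divided into 4 equal shares of 1/4 among Albert, Diana, Fiona, Lydia.
Albert predeceased; the 1/4 allotted to Albert's branch passes to Albert's issue by representation.
The 1/4 is divided into 4 equal shares of 1/16 among Judith, Rose, Nora, George.
Judith is living and takes 1/16.
Rose is living and takes 1/16.
Nora is living and takes 1/16.
George is living and takes 1/16.
Diana is living and takes 1/4.
Fiona predeceased; the 1/4 allotted to Fiona's branch passes to Fiona's issue by representation.
Winifred is the sole taker at this level and receives the full 1/4.
Lydia is living and takes 1/4.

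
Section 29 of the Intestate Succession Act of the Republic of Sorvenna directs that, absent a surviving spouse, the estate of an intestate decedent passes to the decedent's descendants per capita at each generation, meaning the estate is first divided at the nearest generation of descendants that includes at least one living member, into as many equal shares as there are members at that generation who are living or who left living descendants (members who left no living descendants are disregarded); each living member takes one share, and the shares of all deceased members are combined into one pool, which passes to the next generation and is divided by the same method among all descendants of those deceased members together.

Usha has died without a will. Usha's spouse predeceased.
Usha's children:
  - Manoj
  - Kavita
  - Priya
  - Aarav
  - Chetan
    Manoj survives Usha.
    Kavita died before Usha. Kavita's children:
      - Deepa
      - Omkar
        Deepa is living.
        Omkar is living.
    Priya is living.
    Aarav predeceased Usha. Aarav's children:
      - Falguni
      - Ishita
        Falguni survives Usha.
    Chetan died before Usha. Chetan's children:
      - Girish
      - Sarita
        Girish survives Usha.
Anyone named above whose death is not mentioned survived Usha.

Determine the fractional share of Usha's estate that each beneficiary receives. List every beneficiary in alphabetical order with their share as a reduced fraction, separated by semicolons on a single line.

Deepa 1/10; Falguni 1/10; Girish 1/10; Ishita 1/10; Manoj 1/5; Omkar 1/10; Priya 1/5; Sarita 1/10

There is no surviving spouse, so the entire estate passes to Usha's descendants per capita at each generation.
At generation 1 (Manoj, Kavita, Priya, Aarav, Chetan) there are 5 shares of (1)/5 = 1/5 each.
Living: Manoj and Priya — each takes 1/5.
Deceased: Kavita, Aarav, and Chetan. Their combined 3/5 is pooled and carried to generation 2.
At generation 2 (Deepa, Omkar, Falguni, Ishita, Girish, Sarita) there are 6 shares of (3/5)/6 = 1/10 each.
Living: Deepa, Omkar, Falguni, Ishita, Girish, and Sarita — each takes 1/10.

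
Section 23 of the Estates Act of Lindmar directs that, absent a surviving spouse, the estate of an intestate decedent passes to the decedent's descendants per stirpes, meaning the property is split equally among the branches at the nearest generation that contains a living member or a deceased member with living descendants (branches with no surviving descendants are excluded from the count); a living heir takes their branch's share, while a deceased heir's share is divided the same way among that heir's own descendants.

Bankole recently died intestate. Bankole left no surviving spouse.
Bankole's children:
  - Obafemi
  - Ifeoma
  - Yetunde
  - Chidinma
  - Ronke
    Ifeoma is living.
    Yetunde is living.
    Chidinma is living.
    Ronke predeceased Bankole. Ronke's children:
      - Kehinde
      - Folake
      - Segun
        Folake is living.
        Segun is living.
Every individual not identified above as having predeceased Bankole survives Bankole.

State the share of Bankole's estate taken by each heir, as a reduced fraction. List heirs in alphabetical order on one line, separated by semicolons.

There is no surviving spouse, so the entire estate passes to Bankole's descendants per stirpes.
The estate is divided into 5 equal shares of 1/5 among Obafemi, Ifeoma, Yetunde, Chidinma, Ronke.
Obafemi is living and takes 1/5.
Ifeoma is living and takes 1/5.
Yetunde is living and takes 1/5.
Chidinma is living and takes 1/5.
Ronke predeceased; the 1/5 allotted to Ronke's branch passes to Ronke's issue by representation.
The 1/5 is divided into 3 equal shares of 1/15 among Kehinde, Folake, Segun.
Kehinde is living and takes 1/15.
Folake is living and takes 1/15.
Segun is living and takes 1/15.

Chidinma 1/5; Folake 1/15; Ifeoma 1/5; Kehinde 1/15; Obafemi 1/5; Segun 1/15; Yetunde 1/5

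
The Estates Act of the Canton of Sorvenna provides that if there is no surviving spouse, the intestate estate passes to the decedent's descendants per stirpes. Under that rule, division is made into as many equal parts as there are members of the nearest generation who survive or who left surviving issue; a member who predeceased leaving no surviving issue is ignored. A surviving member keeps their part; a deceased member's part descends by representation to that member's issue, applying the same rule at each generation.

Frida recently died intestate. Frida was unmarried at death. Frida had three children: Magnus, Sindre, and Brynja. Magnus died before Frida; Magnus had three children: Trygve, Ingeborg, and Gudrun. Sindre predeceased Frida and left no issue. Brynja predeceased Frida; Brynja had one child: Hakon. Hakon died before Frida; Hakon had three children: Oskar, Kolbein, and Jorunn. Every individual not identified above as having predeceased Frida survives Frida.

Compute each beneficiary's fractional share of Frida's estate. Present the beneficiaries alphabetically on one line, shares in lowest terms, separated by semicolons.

Gudrun 1/6; Ingeborg 1/6; Jorunn 1/6; Kolbein 1/6; Oskar 1/6; Trygve 1/6

There is no surviving spouse, so the entire estate passes to Frida's descendants per stirpes.
Sindre left no surviving issue, so that branch lapses and is disregarded.
The estate is divided into 2 equal shares of 1/2 among Magnus, Brynja.
Magnus predeceased; the 1/2 allotted to Magnus's branch passes to Magnus's issue by representation.
The 1/2 is divided into 3 equal shares of 1/6 among Trygve, Ingeborg, Gudrun.
Trygve is living and takes 1/6.
Ingeborg is living and takes 1/6.
Gudrun is living and takes 1/6.
Brynja predeceased; the 1/2 allotted to Brynja's branch passes to Brynja's issue by representation.
Hakon's line is the sole branch at this level, so the full 1/2 passes to Hakon's issue by representation.
The 1/2 is divided into 3 equal shares of 1/6 among Oskar, Kolbein, Jorunn.
Oskar is living and takes 1/6.
Kolbein is living and takes 1/6.
Jorunn is living and takes 1/6.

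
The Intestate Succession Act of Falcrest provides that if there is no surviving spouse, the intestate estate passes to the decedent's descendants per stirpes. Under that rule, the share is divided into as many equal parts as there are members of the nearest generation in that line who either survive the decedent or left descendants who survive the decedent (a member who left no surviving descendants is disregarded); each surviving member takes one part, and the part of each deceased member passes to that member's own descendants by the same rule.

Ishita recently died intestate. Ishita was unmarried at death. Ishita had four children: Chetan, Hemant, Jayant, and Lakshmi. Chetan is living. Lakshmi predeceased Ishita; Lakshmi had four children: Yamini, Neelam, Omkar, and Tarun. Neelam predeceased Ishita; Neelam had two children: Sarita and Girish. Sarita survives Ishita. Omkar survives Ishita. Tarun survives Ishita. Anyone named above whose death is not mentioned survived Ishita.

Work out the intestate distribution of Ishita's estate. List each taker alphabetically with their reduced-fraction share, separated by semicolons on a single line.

Chetan 1/4; Girish 1/32; Hemant 1/4; Jayant 1/4; Omkar 1/16; Sarita 1/32; Tarun 1/16; Yamini 1/16

There is no surviving spouse, so the entire estate passes to Ishita's descendants per stirpes.
The estate is divided into 4 equal shares of 1/4 among Chetan, Hemant, Jayant, Lakshmi.
Chetan is living and takes 1/4.
Hemant is living and takes 1/4.
Jayant is living and takes 1/4.
Lakshmi predeceased; the 1/4 allotted to Lakshmi's branch passes to Lakshmi's issue by representation.
The 1/4 is divided into 4 equal shares of 1/16 among Yamini, Neelam, Omkar, Tarun.
Yamini is living and takes 1/16.
Neelam predeceased; the 1/16 allotted to Neelam's branch passes to Neelam's issue by representation.
The 1/16 is divided into 2 equal shares of 1/32 among Sarita, Girish.
Sarita is living and takes 1/32.
Girish is living and takes 1/32.
Omkar is living and takes 1/16.
Tarun is living and takes 1/16.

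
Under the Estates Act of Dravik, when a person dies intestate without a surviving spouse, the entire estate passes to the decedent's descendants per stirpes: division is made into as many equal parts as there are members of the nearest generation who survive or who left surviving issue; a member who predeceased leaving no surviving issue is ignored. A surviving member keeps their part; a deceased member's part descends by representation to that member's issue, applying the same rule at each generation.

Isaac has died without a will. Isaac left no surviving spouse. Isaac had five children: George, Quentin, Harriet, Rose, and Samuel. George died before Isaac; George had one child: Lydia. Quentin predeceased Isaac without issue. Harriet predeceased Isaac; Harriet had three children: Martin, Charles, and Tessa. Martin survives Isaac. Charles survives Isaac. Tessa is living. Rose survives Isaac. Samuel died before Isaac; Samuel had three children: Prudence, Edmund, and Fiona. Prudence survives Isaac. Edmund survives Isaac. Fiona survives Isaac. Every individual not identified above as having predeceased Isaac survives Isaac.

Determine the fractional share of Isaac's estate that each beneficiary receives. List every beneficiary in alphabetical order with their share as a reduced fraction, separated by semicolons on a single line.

Charles 1/12; Edmund 1/12; Fiona 1/12; Lydia 1/4; Martin 1/12; Prudence 1/12; Rose 1/4; Tessa 1/12

There is no surviving spouse, so the entire estate passes to Isaac's descendants per stirpes.
Quentin left no surviving issue, so that branch lapses and is disregarded.
The estate is divided into 4 equal shares of 1/4 among George, Harriet, Rose, Samuel.
George predeceased; the 1/4 allotted to George's branch passes to George's issue by representation.
Lydia is the sole taker at this level and receives the full 1/4.
Harriet predeceased; the 1/4 allotted to Harriet's branch passes to Harriet's issue by representation.
The 1/4 is divided into 3 equal shares of 1/12 among Martin, Charles, Tessa.
Martin is living and takes 1/12.
Charles is living and takes 1/12.
Tessa is living and takes 1/12.
Rose is living and takes 1/4.
Samuel predeceased; the 1/4 allotted to Samuel's branch passes to Samuel's issue by representation.
The 1/4 is divided into 3 equal shares of 1/12 among Prudence, Edmund, Fiona.
Prudence is living and takes 1/12.
Edmund is living and takes 1/12.
Fiona is living and takes 1/12.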